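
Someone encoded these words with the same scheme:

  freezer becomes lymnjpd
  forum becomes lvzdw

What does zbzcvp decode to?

Letter i (0-indexed) is shifted by i+6, so successive shifts are 6, 7, 8, ….
Reversing it on zbzcvp: z−6=t, b−7=u, z−8=r, c−9=t, v−10=l, p−11=e.

turtle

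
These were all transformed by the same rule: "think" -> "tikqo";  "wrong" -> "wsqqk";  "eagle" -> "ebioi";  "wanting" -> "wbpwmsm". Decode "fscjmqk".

In think: t→t is +0, h→i is +1, i→k is +2, n→q is +3 — the shift increases by 1 each position. The shift increases by 1 at each position, starting from +0: 0, 1, 2, ….
Reversing it on fscjmqk: f−0=f, s−1=r, c−2=a, j−3=g, m−4=i, q−5=l, k−6=e.

fragile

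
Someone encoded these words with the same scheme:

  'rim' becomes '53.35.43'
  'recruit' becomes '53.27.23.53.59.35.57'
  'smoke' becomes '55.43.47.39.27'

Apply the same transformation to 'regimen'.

53.27.31.35.43.27.45

r(#18)→53 and i(#9)→35: differences scale by 2, so n = 2·pos + 17. With a=1..z=26, the number is 2·pos + 17.
On regimen: r=18→53, e=5→27, g=7→31, i=9→35, m=13→43, e=5→27, n=14→45.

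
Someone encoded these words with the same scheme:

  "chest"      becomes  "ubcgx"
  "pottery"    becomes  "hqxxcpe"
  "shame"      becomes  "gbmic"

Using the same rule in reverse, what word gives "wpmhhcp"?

wrapper

c(2)→u(20) and h(7)→b(1) fit y≡17x+12 (mod 26); the inverse of 17 mod 26 is 23. This is an affine cipher: with a=0,…,z=25, each position x becomes (17x+12) mod 26.
Undoing it on wpmhhcp: w(22)→23·(22−12)≡22=w; p(15)→23·(15−12)≡17=r; m(12)→23·(12−12)≡0=a; h(7)→23·(7−12)≡15=p; h(7)→23·(7−12)≡15=p; c(2)→23·(2−12)≡4=e; p(15)→23·(15−12)≡17=r (all mod 26).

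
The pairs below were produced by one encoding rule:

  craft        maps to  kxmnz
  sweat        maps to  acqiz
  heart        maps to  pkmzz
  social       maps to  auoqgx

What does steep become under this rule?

azqmv

Shifts by position in craft: pos 0: c→k (+8), pos 1: r→x (+6), pos 2: a→m (+12), pos 3: f→n (+8), pos 4: t→z (+6) — repeating every 3. It's a Vigenère-style cipher with numeric key [8,6,12]: position i shifts by key[i mod 3].
For steep: s+8=a, t+6=z, e+12=q, e+8=m, p+6=v.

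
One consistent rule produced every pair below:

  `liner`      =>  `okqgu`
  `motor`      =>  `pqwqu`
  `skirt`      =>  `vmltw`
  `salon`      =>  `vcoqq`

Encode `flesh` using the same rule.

inhuk

Shifts by position in liner: pos 0: l→o (+3), pos 1: i→k (+2), pos 2: n→q (+3), pos 3: e→g (+2) — repeating every 2. A repeating key of period 2 is used — shifts +3, +2 over and over.
Applying it to flesh: f+3=i, l+2=n, e+3=h, s+2=u, h+3=k.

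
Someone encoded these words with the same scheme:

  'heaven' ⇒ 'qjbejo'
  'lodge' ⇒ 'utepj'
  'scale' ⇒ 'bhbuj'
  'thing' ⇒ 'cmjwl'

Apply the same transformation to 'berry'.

kjsad

Shifts by position in heaven: pos 0: h→q (+9), pos 1: e→j (+5), pos 2: a→b (+1), pos 3: v→e (+9), pos 4: e→j (+5), pos 5: n→o (+1) — repeating every 3. The shifts repeat in a cycle of length 3: positions 0,1,… shift by +9, +5, +1, then the pattern repeats.
On berry: b+9=k, e+5=j, r+1=s, r+9=a, y+5=d.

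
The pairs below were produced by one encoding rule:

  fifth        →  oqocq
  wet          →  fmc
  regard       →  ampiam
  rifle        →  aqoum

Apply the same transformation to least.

umibc

The shift depends on letter class: consonant f→o is +9, but vowel i→q is +8. Two shifts are in play — +8 for a/e/i/o/u, +9 for every other letter.
On least: l(cons)+9=u, e(vowel)+8=m, a(vowel)+8=i, s(cons)+9=b, t(cons)+9=c.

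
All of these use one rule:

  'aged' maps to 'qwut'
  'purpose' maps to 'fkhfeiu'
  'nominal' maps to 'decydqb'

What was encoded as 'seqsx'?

Every letter moves 16 places later in the alphabet, wrapping around z→a.
Reversing it on seqsx: s−16=c, e−16=o, q−16=a, s−16=c, x−16=h.

coach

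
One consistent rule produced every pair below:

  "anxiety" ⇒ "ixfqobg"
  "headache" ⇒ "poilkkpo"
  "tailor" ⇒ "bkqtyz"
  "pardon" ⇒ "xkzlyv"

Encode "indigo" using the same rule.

Shifts by position in anxiety: pos 0: a→i (+8), pos 1: n→x (+10), pos 2: x→f (+8), pos 3: i→q (+8), pos 4: e→o (+10), pos 5: t→b (+8) — repeating every 3. It's a Vigenère-style cipher with numeric key [8,10,8]: position i shifts by key[i mod 3].
For indigo: i+8=q, n+10=x, d+8=l, i+8=q, g+10=q, o+8=w.

qxlqqw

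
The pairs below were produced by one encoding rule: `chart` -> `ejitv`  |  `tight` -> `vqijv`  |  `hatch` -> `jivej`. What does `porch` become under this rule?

rwtej

Vowels shift forward by 8 and consonants shift forward by 2.
Applying it to porch: p(cons)+2=r, o(vowel)+8=w, r(cons)+2=t, c(cons)+2=e, h(cons)+2=j.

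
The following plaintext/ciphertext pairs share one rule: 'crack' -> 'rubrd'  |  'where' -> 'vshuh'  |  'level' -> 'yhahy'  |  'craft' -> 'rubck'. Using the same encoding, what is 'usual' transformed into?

fpfby

c(2)→r(17) and r(17)→u(20) fit y≡21x+1 (mod 26); the inverse of 21 mod 26 is 5. This is an affine cipher: with a=0,…,z=25, each position x becomes (21x+1) mod 26.
On usual: u(20)→21·20+1≡5=f; s(18)→21·18+1≡15=p; u(20)→21·20+1≡5=f; a(0)→21·0+1≡1=b; l(11)→21·11+1≡24=y (all mod 26).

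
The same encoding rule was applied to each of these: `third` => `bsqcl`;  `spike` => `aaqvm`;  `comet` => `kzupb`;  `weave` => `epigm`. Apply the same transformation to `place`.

xwinm

Shifts by position in third: pos 0: t→b (+8), pos 1: h→s (+11), pos 2: i→q (+8), pos 3: r→c (+11) — repeating every 2. The shifts repeat in a cycle of length 2: positions 0,1,… shift by +8, +11, then the pattern repeats.
For place: p+8=x, l+11=w, a+8=i, c+11=n, e+8=m.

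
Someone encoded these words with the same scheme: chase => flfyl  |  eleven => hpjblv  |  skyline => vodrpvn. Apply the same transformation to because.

In chase: c→f is +3, h→l is +4, a→f is +5, s→y is +6 — the shift increases by 1 each position. Each letter shifts forward by (position + 3), i.e. 3, 4, 5, … — the shift grows by one for each successive letter.
For because: b+3=e, e+4=i, c+5=h, a+6=g, u+7=b, s+8=a, e+9=n.

eihgban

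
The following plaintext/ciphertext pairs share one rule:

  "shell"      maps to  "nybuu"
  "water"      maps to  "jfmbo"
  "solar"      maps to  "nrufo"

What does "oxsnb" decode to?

s(18)→n(13) and h(7)→y(24) fit y≡25x+5 (mod 26); the inverse of 25 mod 26 is 25. Each letter's alphabet position (a=0..z=25) is mapped through 25·x+5 mod 26 — an affine cipher.
Reversing it on oxsnb: o(14)→25·(14−5)≡17=r; x(23)→25·(23−5)≡8=i; s(18)→25·(18−5)≡13=n; n(13)→25·(13−5)≡18=s; b(1)→25·(1−5)≡4=e (all mod 26).

rinse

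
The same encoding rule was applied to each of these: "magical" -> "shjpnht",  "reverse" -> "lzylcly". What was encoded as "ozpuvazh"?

astonish

The word is reversed, then every letter is shifted forward by 7.
Decoding ozpuvazh: shift back: o−7=h, z−7=s, p−7=i, u−7=n, v−7=o, a−7=t, z−7=s, h−7=a → hsinotsa; then reverse → astonish.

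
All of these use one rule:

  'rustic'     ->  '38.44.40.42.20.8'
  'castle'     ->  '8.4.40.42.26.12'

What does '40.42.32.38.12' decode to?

With a=1..z=26, the number is 2·pos + 2.
Undoing it on 40.42.32.38.12: 40→(40−2)÷2=19=s, 42→(42−2)÷2=20=t, 32→(32−2)÷2=15=o, 38→(38−2)÷2=18=r, 12→(12−2)÷2=5=e.

store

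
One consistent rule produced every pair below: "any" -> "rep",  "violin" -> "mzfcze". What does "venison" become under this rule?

Compare letters: a→r is +17, n→e is +17, y→p is +17 — a constant shift. Each letter is shifted forward by 17 in the alphabet (a Caesar shift of +17).
For venison: v+17=m, e+17=v, n+17=e, i+17=z, s+17=j, o+17=f, n+17=e.

mvezjfe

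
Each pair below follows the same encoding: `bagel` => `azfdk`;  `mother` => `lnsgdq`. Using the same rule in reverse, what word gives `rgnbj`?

This is a Caesar cipher with shift 25.
Reversing it on rgnbj: r−25=s, g−25=h, n−25=o, b−25=c, j−25=k.

shock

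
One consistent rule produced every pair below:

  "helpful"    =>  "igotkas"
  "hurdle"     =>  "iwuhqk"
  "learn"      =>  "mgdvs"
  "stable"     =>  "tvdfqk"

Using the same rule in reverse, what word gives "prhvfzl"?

Each letter shifts forward by (position + 1), i.e. 1, 2, 3, … — the shift grows by one for each successive letter.
Undoing it on prhvfzl: p−1=o, r−2=p, h−3=e, v−4=r, f−5=a, z−6=t, l−7=e.

operate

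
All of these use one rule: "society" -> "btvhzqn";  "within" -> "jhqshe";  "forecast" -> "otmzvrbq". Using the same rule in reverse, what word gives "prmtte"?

maroon

s(18)→b(1) and o(14)→t(19) fit y≡15x+17 (mod 26); the inverse of 15 mod 26 is 7. Each letter's alphabet position (a=0..z=25) is mapped through 15·x+17 mod 26 — an affine cipher.
Undoing it on prmtte: p(15)→7·(15−17)≡12=m; r(17)→7·(17−17)≡0=a; m(12)→7·(12−17)≡17=r; t(19)→7·(19−17)≡14=o; t(19)→7·(19−17)≡14=o; e(4)→7·(4−17)≡13=n (all mod 26).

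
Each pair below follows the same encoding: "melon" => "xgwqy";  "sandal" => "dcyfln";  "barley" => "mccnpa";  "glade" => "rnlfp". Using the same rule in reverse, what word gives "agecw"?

petal

The shifts repeat in a cycle of length 2: positions 0,1,… shift by +11, +2, then the pattern repeats.
Decoding agecw: a−11=p, g−2=e, e−11=t, c−2=a, w−11=l.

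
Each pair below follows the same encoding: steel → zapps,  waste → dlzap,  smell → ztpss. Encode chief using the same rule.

jotpm

The shift depends on letter class: consonant s→z is +7, but vowel e→p is +11. The rule splits by letter class: vowels +11, consonants +7.
For chief: c(cons)+7=j, h(cons)+7=o, i(vowel)+11=t, e(vowel)+11=p, f(cons)+7=m.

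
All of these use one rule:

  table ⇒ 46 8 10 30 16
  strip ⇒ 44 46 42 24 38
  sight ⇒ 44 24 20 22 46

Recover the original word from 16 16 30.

t(#20)→46 and a(#1)→8: differences scale by 2, so n = 2·pos + 6. With a=1..z=26, the number is 2·pos + 6.
Reversing it on 16 16 30: 16→(16−6)÷2=5=e, 16→(16−6)÷2=5=e, 30→(30−6)÷2=12=l.

eel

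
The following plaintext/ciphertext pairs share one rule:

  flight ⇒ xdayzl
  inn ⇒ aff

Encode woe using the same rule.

ogw

Every letter moves 18 places later in the alphabet, wrapping around z→a.
Applying it to woe: w+18=o, o+18=g, e+18=w.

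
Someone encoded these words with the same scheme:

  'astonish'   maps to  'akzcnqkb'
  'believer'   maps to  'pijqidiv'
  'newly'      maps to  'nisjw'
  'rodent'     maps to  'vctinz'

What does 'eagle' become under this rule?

iamji

a(0)→a(0) and s(18)→k(10) fit y≡15x+0 (mod 26); the inverse of 15 mod 26 is 7. Treating letters as 0–25, the rule is x ↦ 15x + 0 (mod 26).
For eagle: e(4)→15·4+0≡8=i; a(0)→15·0+0≡0=a; g(6)→15·6+0≡12=m; l(11)→15·11+0≡9=j; e(4)→15·4+0≡8=i (all mod 26).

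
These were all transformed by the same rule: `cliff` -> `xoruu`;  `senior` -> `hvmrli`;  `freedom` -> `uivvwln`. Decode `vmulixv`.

enforce

Each pair mirrors across the alphabet (c↔x, l↔o, i↔r): positions sum to 25. Each letter is replaced by its mirror in the alphabet: a↔z, b↔y, c↔x, and so on (the Atbash cipher).
Decoding vmulixv: v↔e, m↔n, u↔f, l↔o, i↔r, x↔c, v↔e.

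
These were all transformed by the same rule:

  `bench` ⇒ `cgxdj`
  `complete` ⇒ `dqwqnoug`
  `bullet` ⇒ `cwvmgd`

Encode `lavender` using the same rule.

The shifts repeat in a cycle of length 3: positions 0,1,… shift by +1, +2, +10, then the pattern repeats.
On lavender: l+1=m, a+2=c, v+10=f, e+1=f, n+2=p, d+10=n, e+1=f, r+2=t.

mcffpnft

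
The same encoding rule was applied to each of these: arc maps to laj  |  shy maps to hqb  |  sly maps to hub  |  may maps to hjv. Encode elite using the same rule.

ncrun

The output letters match the input read backwards, each shifted +9: arc reversed is cra. Two steps: reverse the string, then apply a Caesar shift of +9.
For elite: reverse → etile; then shift: e+9=n, t+9=c, i+9=r, l+9=u, e+9=n.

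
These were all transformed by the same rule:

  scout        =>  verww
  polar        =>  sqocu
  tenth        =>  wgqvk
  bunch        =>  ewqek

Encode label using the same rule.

ocego

It's a Vigenère-style cipher with numeric key [3,2]: position i shifts by key[i mod 2].
On label: l+3=o, a+2=c, b+3=e, e+2=g, l+3=o.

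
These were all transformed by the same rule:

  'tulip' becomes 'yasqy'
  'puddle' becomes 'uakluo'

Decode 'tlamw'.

often

In tulip: t→y is +5, u→a is +6, l→s is +7, i→q is +8 — the shift increases by 1 each position. The shift increases by 1 at each position, starting from +5: 5, 6, 7, ….
Reversing it on tlamw: t−5=o, l−6=f, a−7=t, m−8=e, w−9=n.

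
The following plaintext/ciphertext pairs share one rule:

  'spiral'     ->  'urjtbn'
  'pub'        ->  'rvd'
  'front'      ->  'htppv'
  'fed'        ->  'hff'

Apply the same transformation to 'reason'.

tfbupp

The shift depends on letter class: consonant s→u is +2, but vowel i→j is +1. The rule splits by letter class: vowels +1, consonants +2.
For reason: r(cons)+2=t, e(vowel)+1=f, a(vowel)+1=b, s(cons)+2=u, o(vowel)+1=p, n(cons)+2=p.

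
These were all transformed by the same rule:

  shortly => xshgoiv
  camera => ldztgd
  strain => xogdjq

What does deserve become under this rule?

s(18)→x(23) and h(7)→s(18) fit y≡17x+3 (mod 26); the inverse of 17 mod 26 is 23. Treating letters as 0–25, the rule is x ↦ 17x + 3 (mod 26).
For deserve: d(3)→17·3+3≡2=c; e(4)→17·4+3≡19=t; s(18)→17·18+3≡23=x; e(4)→17·4+3≡19=t; r(17)→17·17+3≡6=g; v(21)→17·21+3≡22=w; e(4)→17·4+3≡19=t (all mod 26).

ctxtgwt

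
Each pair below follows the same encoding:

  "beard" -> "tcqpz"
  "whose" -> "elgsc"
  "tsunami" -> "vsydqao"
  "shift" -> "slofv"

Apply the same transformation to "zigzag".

noinqi

This is an affine cipher: with a=0,…,z=25, each position x becomes (3x+16) mod 26.
For zigzag: z(25)→3·25+16≡13=n; i(8)→3·8+16≡14=o; g(6)→3·6+16≡8=i; z(25)→3·25+16≡13=n; a(0)→3·0+16≡16=q; g(6)→3·6+16≡8=i (all mod 26).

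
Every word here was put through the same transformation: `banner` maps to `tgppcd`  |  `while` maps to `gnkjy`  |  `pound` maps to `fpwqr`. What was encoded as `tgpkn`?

liner

Read the word backwards and shift each letter +2.
Undoing it on tgpkn: shift back: t−2=r, g−2=e, p−2=n, k−2=i, n−2=l → renil; then reverse → liner.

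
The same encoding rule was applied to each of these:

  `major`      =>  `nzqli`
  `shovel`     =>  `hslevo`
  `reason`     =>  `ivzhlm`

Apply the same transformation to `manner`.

Each letter is replaced by its mirror in the alphabet: a↔z, b↔y, c↔x, and so on (the Atbash cipher).
For manner: m↔n, a↔z, n↔m, n↔m, e↔v, r↔i.

nzmmvi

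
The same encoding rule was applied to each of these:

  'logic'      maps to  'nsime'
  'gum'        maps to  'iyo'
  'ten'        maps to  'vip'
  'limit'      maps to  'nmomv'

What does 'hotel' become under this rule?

jsvin

The shift depends on letter class: consonant l→n is +2, but vowel o→s is +4. The rule splits by letter class: vowels +4, consonants +2.
On hotel: h(cons)+2=j, o(vowel)+4=s, t(cons)+2=v, e(vowel)+4=i, l(cons)+2=n.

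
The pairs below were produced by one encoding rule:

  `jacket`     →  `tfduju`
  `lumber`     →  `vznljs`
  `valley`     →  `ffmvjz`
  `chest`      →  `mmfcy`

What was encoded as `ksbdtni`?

Shifts by position in jacket: pos 0: j→t (+10), pos 1: a→f (+5), pos 2: c→d (+1), pos 3: k→u (+10), pos 4: e→j (+5), pos 5: t→u (+1) — repeating every 3. The shifts repeat in a cycle of length 3: positions 0,1,… shift by +10, +5, +1, then the pattern repeats.
Reversing it on ksbdtni: k−10=a, s−5=n, b−1=a, d−10=t, t−5=o, n−1=m, i−10=y.

anatomy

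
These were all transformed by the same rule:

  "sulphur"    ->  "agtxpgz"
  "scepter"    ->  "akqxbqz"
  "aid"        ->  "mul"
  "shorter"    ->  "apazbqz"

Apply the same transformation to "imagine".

The shift depends on letter class: consonant s→a is +8, but vowel u→g is +12. The rule splits by letter class: vowels +12, consonants +8.
On imagine: i(vowel)+12=u, m(cons)+8=u, a(vowel)+12=m, g(cons)+8=o, i(vowel)+12=u, n(cons)+8=v, e(vowel)+12=q.

uumouvq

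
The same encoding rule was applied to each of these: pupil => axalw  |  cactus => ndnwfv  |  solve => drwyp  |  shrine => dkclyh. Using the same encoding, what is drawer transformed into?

A repeating key of period 2 is used — shifts +11, +3 over and over.
Applying it to drawer: d+11=o, r+3=u, a+11=l, w+3=z, e+11=p, r+3=u.

oulzpu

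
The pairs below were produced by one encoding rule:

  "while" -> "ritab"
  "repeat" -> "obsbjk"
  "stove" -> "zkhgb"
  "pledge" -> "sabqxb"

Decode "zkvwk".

stunt

w(22)→r(17) and h(7)→i(8) fit y≡11x+9 (mod 26); the inverse of 11 mod 26 is 19. Each letter's alphabet position (a=0..z=25) is mapped through 11·x+9 mod 26 — an affine cipher.
Decoding zkvwk: z(25)→19·(25−9)≡18=s; k(10)→19·(10−9)≡19=t; v(21)→19·(21−9)≡20=u; w(22)→19·(22−9)≡13=n; k(10)→19·(10−9)≡19=t (all mod 26).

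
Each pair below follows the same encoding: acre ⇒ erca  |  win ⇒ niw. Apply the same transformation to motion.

The word is simply reversed.
For motion: reverse → noitom.

noitom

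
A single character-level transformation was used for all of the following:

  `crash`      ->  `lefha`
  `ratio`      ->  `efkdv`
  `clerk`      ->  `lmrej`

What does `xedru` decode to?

grief

c(2)→l(11) and r(17)→e(4) fit y≡3x+5 (mod 26); the inverse of 3 mod 26 is 9. Treating letters as 0–25, the rule is x ↦ 3x + 5 (mod 26).
Reversing it on xedru: x(23)→9·(23−5)≡6=g; e(4)→9·(4−5)≡17=r; d(3)→9·(3−5)≡8=i; r(17)→9·(17−5)≡4=e; u(20)→9·(20−5)≡5=f (all mod 26).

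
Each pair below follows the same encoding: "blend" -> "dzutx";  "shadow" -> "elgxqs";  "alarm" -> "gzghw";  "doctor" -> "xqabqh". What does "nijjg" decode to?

pizza

Treating letters as 0–25, the rule is x ↦ 23x + 6 (mod 26).
Decoding nijjg: n(13)→17·(13−6)≡15=p; i(8)→17·(8−6)≡8=i; j(9)→17·(9−6)≡25=z; j(9)→17·(9−6)≡25=z; g(6)→17·(6−6)≡0=a (all mod 26).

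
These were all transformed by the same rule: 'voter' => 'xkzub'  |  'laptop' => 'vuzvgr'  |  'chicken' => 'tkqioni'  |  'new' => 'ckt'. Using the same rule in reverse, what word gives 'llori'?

Read the word backwards and shift each letter +6.
Decoding llori: shift back: l−6=f, l−6=f, o−6=i, r−6=l, i−6=c → ffilc; then reverse → cliff.

cliff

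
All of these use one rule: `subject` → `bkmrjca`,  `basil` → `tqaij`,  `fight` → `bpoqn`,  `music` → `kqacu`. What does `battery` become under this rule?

gzmbbij

The output letters match the input read backwards, each shifted +8: subject reversed is tcejbus. Two steps: reverse the string, then apply a Caesar shift of +8.
Applying it to battery: reverse → yrettab; then shift: y+8=g, r+8=z, e+8=m, t+8=b, t+8=b, a+8=i, b+8=j.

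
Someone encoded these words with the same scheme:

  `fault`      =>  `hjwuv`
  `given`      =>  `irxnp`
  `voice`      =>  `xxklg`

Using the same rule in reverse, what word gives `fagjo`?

dream

The shifts repeat in a cycle of length 2: positions 0,1,… shift by +2, +9, then the pattern repeats.
Decoding fagjo: f−2=d, a−9=r, g−2=e, j−9=a, o−2=m.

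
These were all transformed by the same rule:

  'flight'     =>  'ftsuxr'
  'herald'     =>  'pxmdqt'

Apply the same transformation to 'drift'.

The output letters match the input read backwards, each shifted +12: flight reversed is thgilf. Read the word backwards and shift each letter +12.
Applying it to drift: reverse → tfird; then shift: t+12=f, f+12=r, i+12=u, r+12=d, d+12=p.

frudp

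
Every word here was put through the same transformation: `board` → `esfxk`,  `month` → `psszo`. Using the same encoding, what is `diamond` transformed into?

In board: b→e is +3, o→s is +4, a→f is +5, r→x is +6 — the shift increases by 1 each position. The shift increases by 1 at each position, starting from +3: 3, 4, 5, ….
On diamond: d+3=g, i+4=m, a+5=f, m+6=s, o+7=v, n+8=v, d+9=m.

gmfsvvm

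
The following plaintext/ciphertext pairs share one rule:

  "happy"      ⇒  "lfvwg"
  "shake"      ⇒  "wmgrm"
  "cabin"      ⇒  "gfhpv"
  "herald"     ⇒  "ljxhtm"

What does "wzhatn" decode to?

In happy: h→l is +4, a→f is +5, p→v is +6, p→w is +7 — the shift increases by 1 each position. The shift increases by 1 at each position, starting from +4: 4, 5, 6, ….
Undoing it on wzhatn: w−4=s, z−5=u, h−6=b, a−7=t, t−8=l, n−9=e.

subtle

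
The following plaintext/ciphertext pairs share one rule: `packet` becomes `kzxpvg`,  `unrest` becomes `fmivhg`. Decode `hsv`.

she

Each pair mirrors across the alphabet (p↔k, a↔z, c↔x): positions sum to 25. This is the alphabet-reversal cipher (Atbash): a becomes z, b becomes y, etc.
Decoding hsv: h↔s, s↔h, v↔e.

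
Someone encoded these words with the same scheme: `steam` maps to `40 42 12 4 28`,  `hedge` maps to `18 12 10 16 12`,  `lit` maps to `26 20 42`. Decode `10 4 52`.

day

s(#19)→40 and t(#20)→42: differences scale by 2, so n = 2·pos + 2. With a=1..z=26, the number is 2·pos + 2.
Reversing it on 10 4 52: 10→(10−2)÷2=4=d, 4→(4−2)÷2=1=a, 52→(52−2)÷2=25=y.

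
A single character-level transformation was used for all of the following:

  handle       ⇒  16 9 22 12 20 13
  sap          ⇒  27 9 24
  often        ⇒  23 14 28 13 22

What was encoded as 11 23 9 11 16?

The number is (letter's place in the alphabet, a=1) + 8.
Undoing it on 11 23 9 11 16: 11→(11−8)÷1=3=c, 23→(23−8)÷1=15=o, 9→(9−8)÷1=1=a, 11→(11−8)÷1=3=c, 16→(16−8)÷1=8=h.

coach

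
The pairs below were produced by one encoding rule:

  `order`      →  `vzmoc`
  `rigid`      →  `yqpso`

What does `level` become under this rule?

Each letter shifts forward by (position + 7), i.e. 7, 8, 9, … — the shift grows by one for each successive letter.
For level: l+7=s, e+8=m, v+9=e, e+10=o, l+11=w.

smeow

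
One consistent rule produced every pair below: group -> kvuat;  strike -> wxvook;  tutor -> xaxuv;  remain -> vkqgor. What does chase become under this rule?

Two shifts are in play — +6 for a/e/i/o/u, +4 for every other letter.
For chase: c(cons)+4=g, h(cons)+4=l, a(vowel)+6=g, s(cons)+4=w, e(vowel)+6=k.

glgwk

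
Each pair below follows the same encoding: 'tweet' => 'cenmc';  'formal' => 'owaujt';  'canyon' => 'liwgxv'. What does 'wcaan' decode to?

Shifts by position in tweet: pos 0: t→c (+9), pos 1: w→e (+8), pos 2: e→n (+9), pos 3: e→m (+8) — repeating every 2. A repeating key of period 2 is used — shifts +9, +8 over and over.
Undoing it on wcaan: w−9=n, c−8=u, a−9=r, a−8=s, n−9=e.

nurse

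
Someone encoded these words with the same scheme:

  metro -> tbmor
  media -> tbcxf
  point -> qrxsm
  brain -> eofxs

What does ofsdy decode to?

m(12)→t(19) and e(4)→b(1) fit y≡25x+5 (mod 26); the inverse of 25 mod 26 is 25. This is an affine cipher: with a=0,…,z=25, each position x becomes (25x+5) mod 26.
Decoding ofsdy: o(14)→25·(14−5)≡17=r; f(5)→25·(5−5)≡0=a; s(18)→25·(18−5)≡13=n; d(3)→25·(3−5)≡2=c; y(24)→25·(24−5)≡7=h (all mod 26).

ranch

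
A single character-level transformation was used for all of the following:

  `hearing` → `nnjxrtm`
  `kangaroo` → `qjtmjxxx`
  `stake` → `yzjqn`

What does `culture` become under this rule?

The shift depends on letter class: consonant h→n is +6, but vowel e→n is +9. Two shifts are in play — +9 for a/e/i/o/u, +6 for every other letter.
Applying it to culture: c(cons)+6=i, u(vowel)+9=d, l(cons)+6=r, t(cons)+6=z, u(vowel)+9=d, r(cons)+6=x, e(vowel)+9=n.

idrzdxn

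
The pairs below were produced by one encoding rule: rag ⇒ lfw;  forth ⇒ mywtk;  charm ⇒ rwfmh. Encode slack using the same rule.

phfqx

The output letters match the input read backwards, each shifted +5: rag reversed is gar. Read the word backwards and shift each letter +5.
Applying it to slack: reverse → kcals; then shift: k+5=p, c+5=h, a+5=f, l+5=q, s+5=x.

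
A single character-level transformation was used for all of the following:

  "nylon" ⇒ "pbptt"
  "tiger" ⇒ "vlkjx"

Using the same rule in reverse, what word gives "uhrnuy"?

senior

The shift increases by 1 at each position, starting from +2: 2, 3, 4, ….
Decoding uhrnuy: u−2=s, h−3=e, r−4=n, n−5=i, u−6=o, y−7=r.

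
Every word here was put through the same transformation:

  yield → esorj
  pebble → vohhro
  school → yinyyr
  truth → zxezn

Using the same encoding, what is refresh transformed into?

xolxoyn

The shift depends on letter class: consonant y→e is +6, but vowel i→s is +10. Two shifts are in play — +10 for a/e/i/o/u, +6 for every other letter.
On refresh: r(cons)+6=x, e(vowel)+10=o, f(cons)+6=l, r(cons)+6=x, e(vowel)+10=o, s(cons)+6=y, h(cons)+6=n.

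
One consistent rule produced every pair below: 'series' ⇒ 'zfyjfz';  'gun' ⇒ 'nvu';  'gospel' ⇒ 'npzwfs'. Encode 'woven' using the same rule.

The rule splits by letter class: vowels +1, consonants +7.
On woven: w(cons)+7=d, o(vowel)+1=p, v(cons)+7=c, e(vowel)+1=f, n(cons)+7=u.

dpcfu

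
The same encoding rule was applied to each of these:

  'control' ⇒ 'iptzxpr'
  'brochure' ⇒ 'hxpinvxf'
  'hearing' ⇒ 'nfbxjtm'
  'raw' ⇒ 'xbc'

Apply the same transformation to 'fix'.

ljd

The shift depends on letter class: consonant c→i is +6, but vowel o→p is +1. Two shifts are in play — +1 for a/e/i/o/u, +6 for every other letter.
On fix: f(cons)+6=l, i(vowel)+1=j, x(cons)+6=d.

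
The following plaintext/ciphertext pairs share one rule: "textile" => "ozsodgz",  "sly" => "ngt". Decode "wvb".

bag

Compare letters: t→o is +21, e→z is +21, x→s is +21 — a constant shift. It's a constant shift of +21 (ROT21).
Reversing it on wvb: w−21=b, v−21=a, b−21=g.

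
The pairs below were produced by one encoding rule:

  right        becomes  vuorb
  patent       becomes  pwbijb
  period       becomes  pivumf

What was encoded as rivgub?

hermit

r(17)→v(21) and i(8)→u(20) fit y≡3x+22 (mod 26); the inverse of 3 mod 26 is 9. This is an affine cipher: with a=0,…,z=25, each position x becomes (3x+22) mod 26.
Undoing it on rivgub: r(17)→9·(17−22)≡7=h; i(8)→9·(8−22)≡4=e; v(21)→9·(21−22)≡17=r; g(6)→9·(6−22)≡12=m; u(20)→9·(20−22)≡8=i; b(1)→9·(1−22)≡19=t (all mod 26).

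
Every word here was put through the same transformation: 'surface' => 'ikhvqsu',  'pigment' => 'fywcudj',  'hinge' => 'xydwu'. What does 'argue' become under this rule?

Each letter is shifted forward by 16 in the alphabet (a Caesar shift of +16).
For argue: a+16=q, r+16=h, g+16=w, u+16=k, e+16=u.

qhwku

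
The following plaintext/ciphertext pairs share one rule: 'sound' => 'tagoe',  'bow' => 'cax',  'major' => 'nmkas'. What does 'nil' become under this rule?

oum

The shift depends on letter class: consonant s→t is +1, but vowel o→a is +12. The rule splits by letter class: vowels +12, consonants +1.
Applying it to nil: n(cons)+1=o, i(vowel)+12=u, l(cons)+1=m.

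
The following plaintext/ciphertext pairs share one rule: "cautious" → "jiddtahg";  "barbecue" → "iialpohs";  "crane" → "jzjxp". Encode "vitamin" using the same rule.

cqckxua

In cautious: c→j is +7, a→i is +8, u→d is +9, t→d is +10 — the shift increases by 1 each position. The shift increases by 1 at each position, starting from +7: 7, 8, 9, ….
On vitamin: v+7=c, i+8=q, t+9=c, a+10=k, m+11=x, i+12=u, n+13=a.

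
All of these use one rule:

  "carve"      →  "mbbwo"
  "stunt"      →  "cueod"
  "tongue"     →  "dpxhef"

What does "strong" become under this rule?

Shifts by position in carve: pos 0: c→m (+10), pos 1: a→b (+1), pos 2: r→b (+10), pos 3: v→w (+1) — repeating every 2. The shifts repeat in a cycle of length 2: positions 0,1,… shift by +10, +1, then the pattern repeats.
For strong: s+10=c, t+1=u, r+10=b, o+1=p, n+10=x, g+1=h.

cubpxh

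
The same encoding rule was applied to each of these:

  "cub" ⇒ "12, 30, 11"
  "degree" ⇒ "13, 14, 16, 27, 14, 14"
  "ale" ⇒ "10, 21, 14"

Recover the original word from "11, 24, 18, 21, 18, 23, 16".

boiling

c is letter #3 and maps to 12: an offset of 9. Letters become their 1-based position plus 9 (so a→10, b→11, …).
Decoding 11, 24, 18, 21, 18, 23, 16: 11→(11−9)÷1=2=b, 24→(24−9)÷1=15=o, 18→(18−9)÷1=9=i, 21→(21−9)÷1=12=l, 18→(18−9)÷1=9=i, 23→(23−9)÷1=14=n, 16→(16−9)÷1=7=g.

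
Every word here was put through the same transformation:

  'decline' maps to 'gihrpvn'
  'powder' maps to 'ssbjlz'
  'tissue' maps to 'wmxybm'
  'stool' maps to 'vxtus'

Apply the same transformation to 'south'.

vszzo

In decline: d→g is +3, e→i is +4, c→h is +5, l→r is +6 — the shift increases by 1 each position. Letter i (0-indexed) is shifted by i+3, so successive shifts are 3, 4, 5, ….
On south: s+3=v, o+4=s, u+5=z, t+6=z, h+7=o.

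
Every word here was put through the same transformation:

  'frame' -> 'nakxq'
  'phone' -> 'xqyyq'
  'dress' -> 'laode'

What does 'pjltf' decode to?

habit

In frame: f→n is +8, r→a is +9, a→k is +10, m→x is +11 — the shift increases by 1 each position. Letter i (0-indexed) is shifted by i+8, so successive shifts are 8, 9, 10, ….
Reversing it on pjltf: p−8=h, j−9=a, l−10=b, t−11=i, f−12=t.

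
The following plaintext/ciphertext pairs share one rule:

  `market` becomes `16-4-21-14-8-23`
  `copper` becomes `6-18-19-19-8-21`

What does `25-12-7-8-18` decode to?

m is letter #13 and maps to 16: an offset of 3. Letters become their 1-based position plus 3 (so a→4, b→5, …).
Reversing it on 25-12-7-8-18: 25→(25−3)÷1=22=v, 12→(12−3)÷1=9=i, 7→(7−3)÷1=4=d, 8→(8−3)÷1=5=e, 18→(18−3)÷1=15=o.

video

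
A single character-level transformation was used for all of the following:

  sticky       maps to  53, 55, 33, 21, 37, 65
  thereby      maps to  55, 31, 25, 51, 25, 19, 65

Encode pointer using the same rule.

47, 45, 33, 43, 55, 25, 51

s(#19)→53 and t(#20)→55: differences scale by 2, so n = 2·pos + 15. The formula is n = 2×(alphabet index, a=1) + 15.
For pointer: p=16→47, o=15→45, i=9→33, n=14→43, t=20→55, e=5→25, r=18→51.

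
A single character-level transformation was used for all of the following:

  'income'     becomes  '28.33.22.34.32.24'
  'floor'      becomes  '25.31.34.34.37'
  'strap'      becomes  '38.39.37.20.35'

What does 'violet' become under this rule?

41.28.34.31.24.39

i is letter #9 and maps to 28: an offset of 19. Letters become their 1-based position plus 19 (so a→20, b→21, …).
For violet: v=22→41, i=9→28, o=15→34, l=12→31, e=5→24, t=20→39.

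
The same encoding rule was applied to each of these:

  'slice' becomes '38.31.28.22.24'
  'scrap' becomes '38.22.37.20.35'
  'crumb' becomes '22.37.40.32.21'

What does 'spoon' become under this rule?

38.35.34.34.33

s is letter #19 and maps to 38: an offset of 19. Each letter is replaced by its alphabet position (a=1..z=26) + 19.
For spoon: s=19→38, p=16→35, o=15→34, o=15→34, n=14→33.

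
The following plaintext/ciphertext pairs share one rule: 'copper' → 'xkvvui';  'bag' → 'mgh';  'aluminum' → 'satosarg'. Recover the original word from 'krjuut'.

The output letters match the input read backwards, each shifted +6: copper reversed is reppoc. Two steps: reverse the string, then apply a Caesar shift of +6.
Undoing it on krjuut: shift back: k−6=e, r−6=l, j−6=d, u−6=o, u−6=o, t−6=n → eldoon; then reverse → noodle.

noodle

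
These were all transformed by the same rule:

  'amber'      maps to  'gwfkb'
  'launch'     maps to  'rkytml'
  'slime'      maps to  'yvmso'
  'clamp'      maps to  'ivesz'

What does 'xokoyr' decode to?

Shifts by position in amber: pos 0: a→g (+6), pos 1: m→w (+10), pos 2: b→f (+4), pos 3: e→k (+6), pos 4: r→b (+10) — repeating every 3. The shifts repeat in a cycle of length 3: positions 0,1,… shift by +6, +10, +4, then the pattern repeats.
Undoing it on xokoyr: x−6=r, o−10=e, k−4=g, o−6=i, y−10=o, r−4=n.

region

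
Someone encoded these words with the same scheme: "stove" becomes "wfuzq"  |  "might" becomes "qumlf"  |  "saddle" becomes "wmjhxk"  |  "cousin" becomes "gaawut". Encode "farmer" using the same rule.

jmxqqx

Shifts by position in stove: pos 0: s→w (+4), pos 1: t→f (+12), pos 2: o→u (+6), pos 3: v→z (+4), pos 4: e→q (+12) — repeating every 3. A repeating key of period 3 is used — shifts +4, +12, +6 over and over.
Applying it to farmer: f+4=j, a+12=m, r+6=x, m+4=q, e+12=q, r+6=x.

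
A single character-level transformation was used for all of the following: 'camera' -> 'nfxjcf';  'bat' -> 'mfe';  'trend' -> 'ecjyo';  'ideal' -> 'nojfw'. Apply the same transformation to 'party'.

The shift depends on letter class: consonant c→n is +11, but vowel a→f is +5. Vowels shift forward by 5 and consonants shift forward by 11.
Applying it to party: p(cons)+11=a, a(vowel)+5=f, r(cons)+11=c, t(cons)+11=e, y(cons)+11=j.

afcej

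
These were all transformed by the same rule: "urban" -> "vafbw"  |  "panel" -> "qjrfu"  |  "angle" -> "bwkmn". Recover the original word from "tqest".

shark

Shifts by position in urban: pos 0: u→v (+1), pos 1: r→a (+9), pos 2: b→f (+4), pos 3: a→b (+1), pos 4: n→w (+9) — repeating every 3. It's a Vigenère-style cipher with numeric key [1,9,4]: position i shifts by key[i mod 3].
Reversing it on tqest: t−1=s, q−9=h, e−4=a, s−1=r, t−9=k.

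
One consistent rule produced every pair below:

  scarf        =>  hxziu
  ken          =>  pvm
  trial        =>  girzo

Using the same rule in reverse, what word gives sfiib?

Each letter is replaced by its mirror in the alphabet: a↔z, b↔y, c↔x, and so on (the Atbash cipher).
Decoding sfiib: s↔h, f↔u, i↔r, i↔r, b↔y.

hurry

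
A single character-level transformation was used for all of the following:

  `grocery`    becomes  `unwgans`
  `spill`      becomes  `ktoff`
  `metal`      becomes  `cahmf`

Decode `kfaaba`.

sleeve

g(6)→u(20) and r(17)→n(13) fit y≡23x+12 (mod 26); the inverse of 23 mod 26 is 17. Each letter's alphabet position (a=0..z=25) is mapped through 23·x+12 mod 26 — an affine cipher.
Decoding kfaaba: k(10)→17·(10−12)≡18=s; f(5)→17·(5−12)≡11=l; a(0)→17·(0−12)≡4=e; a(0)→17·(0−12)≡4=e; b(1)→17·(1−12)≡21=v; a(0)→17·(0−12)≡4=e (all mod 26).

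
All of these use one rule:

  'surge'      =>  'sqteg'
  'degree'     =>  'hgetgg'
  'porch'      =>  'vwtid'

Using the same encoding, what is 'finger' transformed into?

s(18)→s(18) and u(20)→q(16) fit y≡25x+10 (mod 26); the inverse of 25 mod 26 is 25. This is an affine cipher: with a=0,…,z=25, each position x becomes (25x+10) mod 26.
Applying it to finger: f(5)→25·5+10≡5=f; i(8)→25·8+10≡2=c; n(13)→25·13+10≡23=x; g(6)→25·6+10≡4=e; e(4)→25·4+10≡6=g; r(17)→25·17+10≡19=t (all mod 26).

fcxegt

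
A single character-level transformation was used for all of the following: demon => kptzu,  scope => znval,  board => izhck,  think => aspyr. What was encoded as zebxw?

Shifts by position in demon: pos 0: d→k (+7), pos 1: e→p (+11), pos 2: m→t (+7), pos 3: o→z (+11) — repeating every 2. The shifts repeat in a cycle of length 2: positions 0,1,… shift by +7, +11, then the pattern repeats.
Undoing it on zebxw: z−7=s, e−11=t, b−7=u, x−11=m, w−7=p.

stump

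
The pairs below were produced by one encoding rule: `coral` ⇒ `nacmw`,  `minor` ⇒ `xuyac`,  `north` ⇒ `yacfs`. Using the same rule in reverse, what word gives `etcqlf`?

Shifts by position in coral: pos 0: c→n (+11), pos 1: o→a (+12), pos 2: r→c (+11), pos 3: a→m (+12) — repeating every 2. A repeating key of period 2 is used — shifts +11, +12 over and over.
Undoing it on etcqlf: e−11=t, t−12=h, c−11=r, q−12=e, l−11=a, f−12=t.

threat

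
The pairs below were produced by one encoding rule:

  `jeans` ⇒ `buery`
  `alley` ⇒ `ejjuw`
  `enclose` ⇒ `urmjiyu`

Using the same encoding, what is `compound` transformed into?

miazigrd

j(9)→b(1) and e(4)→u(20) fit y≡17x+4 (mod 26); the inverse of 17 mod 26 is 23. Each letter's alphabet position (a=0..z=25) is mapped through 17·x+4 mod 26 — an affine cipher.
Applying it to compound: c(2)→17·2+4≡12=m; o(14)→17·14+4≡8=i; m(12)→17·12+4≡0=a; p(15)→17·15+4≡25=z; o(14)→17·14+4≡8=i; u(20)→17·20+4≡6=g; n(13)→17·13+4≡17=r; d(3)→17·3+4≡3=d (all mod 26).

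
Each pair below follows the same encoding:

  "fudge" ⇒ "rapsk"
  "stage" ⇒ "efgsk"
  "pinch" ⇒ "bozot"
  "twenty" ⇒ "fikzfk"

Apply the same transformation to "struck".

efdaow

The shift depends on letter class: consonant f→r is +12, but vowel u→a is +6. Two shifts are in play — +6 for a/e/i/o/u, +12 for every other letter.
On struck: s(cons)+12=e, t(cons)+12=f, r(cons)+12=d, u(vowel)+6=a, c(cons)+12=o, k(cons)+12=w.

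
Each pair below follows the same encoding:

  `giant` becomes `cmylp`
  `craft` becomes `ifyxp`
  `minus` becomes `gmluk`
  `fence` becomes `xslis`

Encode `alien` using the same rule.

Each letter's alphabet position (a=0..z=25) is mapped through 5·x+24 mod 26 — an affine cipher.
For alien: a(0)→5·0+24≡24=y; l(11)→5·11+24≡1=b; i(8)→5·8+24≡12=m; e(4)→5·4+24≡18=s; n(13)→5·13+24≡11=l (all mod 26).

ybmsl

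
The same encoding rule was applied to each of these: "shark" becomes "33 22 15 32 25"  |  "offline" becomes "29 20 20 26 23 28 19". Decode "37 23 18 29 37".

widow

The number is (letter's place in the alphabet, a=1) + 14.
Decoding 37 23 18 29 37: 37→(37−14)÷1=23=w, 23→(23−14)÷1=9=i, 18→(18−14)÷1=4=d, 29→(29−14)÷1=15=o, 37→(37−14)÷1=23=w.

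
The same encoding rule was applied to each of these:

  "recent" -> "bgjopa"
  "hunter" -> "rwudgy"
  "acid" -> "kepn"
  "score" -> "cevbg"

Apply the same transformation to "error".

Shifts by position in recent: pos 0: r→b (+10), pos 1: e→g (+2), pos 2: c→j (+7), pos 3: e→o (+10), pos 4: n→p (+2), pos 5: t→a (+7) — repeating every 3. The shifts repeat in a cycle of length 3: positions 0,1,… shift by +10, +2, +7, then the pattern repeats.
On error: e+10=o, r+2=t, r+7=y, o+10=y, r+2=t.

otyyt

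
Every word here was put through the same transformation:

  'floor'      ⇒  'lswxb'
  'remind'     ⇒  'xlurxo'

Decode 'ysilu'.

In floor: f→l is +6, l→s is +7, o→w is +8, o→x is +9 — the shift increases by 1 each position. Each letter shifts forward by (position + 6), i.e. 6, 7, 8, … — the shift grows by one for each successive letter.
Undoing it on ysilu: y−6=s, s−7=l, i−8=a, l−9=c, u−10=k.

slack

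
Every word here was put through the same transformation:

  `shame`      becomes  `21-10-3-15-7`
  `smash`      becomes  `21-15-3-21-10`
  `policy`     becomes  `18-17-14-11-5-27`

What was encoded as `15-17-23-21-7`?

mouse

The number is (letter's place in the alphabet, a=1) + 2.
Decoding 15-17-23-21-7: 15→(15−2)÷1=13=m, 17→(17−2)÷1=15=o, 23→(23−2)÷1=21=u, 21→(21−2)÷1=19=s, 7→(7−2)÷1=5=e.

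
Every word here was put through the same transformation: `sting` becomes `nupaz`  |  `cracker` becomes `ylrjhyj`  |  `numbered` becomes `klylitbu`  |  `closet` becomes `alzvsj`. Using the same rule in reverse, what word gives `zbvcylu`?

nervous

Two steps: reverse the string, then apply a Caesar shift of +7.
Undoing it on zbvcylu: shift back: z−7=s, b−7=u, v−7=o, c−7=v, y−7=r, l−7=e, u−7=n → suovren; then reverse → nervous.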